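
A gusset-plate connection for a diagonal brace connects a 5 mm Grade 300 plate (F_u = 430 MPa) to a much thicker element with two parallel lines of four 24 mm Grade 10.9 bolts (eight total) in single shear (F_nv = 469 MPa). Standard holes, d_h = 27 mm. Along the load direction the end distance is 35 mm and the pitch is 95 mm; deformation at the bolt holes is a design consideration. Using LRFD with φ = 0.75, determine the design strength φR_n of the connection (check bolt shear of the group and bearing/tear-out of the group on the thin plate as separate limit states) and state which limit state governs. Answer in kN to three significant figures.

Bolt shear: A_b = π·24²/4 = 452.4 mm²; R_n = 469 × 452.4 × 8 × 1 / 1000 = 1697 kN → 0.75 × 1697 = 1270 kN.
Bearing (1.2 l_c t F_u ≤ 2.4 d t F_u): upper limit = 2.4·24·5·430 / 1000 = 123.8 kN.
  Edge l_c = 35 − 27/2 = 21.5 → r_n = 55.47 kN; interior l_c = 95 − 27 = 68 → r_n = 123.8 kN.
  R_n,bearing = 2·55.47 + 6·123.8 = 854 kN → 0.75 × 854 = 640 kN.
Bearing governs: 640 kN.

640 kN (bearing governs)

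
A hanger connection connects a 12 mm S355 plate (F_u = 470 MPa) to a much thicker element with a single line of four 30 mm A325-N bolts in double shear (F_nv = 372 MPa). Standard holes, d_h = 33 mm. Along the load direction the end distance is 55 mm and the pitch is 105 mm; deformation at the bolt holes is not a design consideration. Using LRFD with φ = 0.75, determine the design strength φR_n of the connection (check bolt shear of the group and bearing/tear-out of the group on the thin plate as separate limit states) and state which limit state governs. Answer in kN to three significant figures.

Bolt shear: A_b = π·30²/4 = 706.9 mm²; R_n = 372 × 706.9 × 4 × 2 / 1000 = 2104 kN → 0.75 × 2104 = 1580 kN.
Bearing (1.5 l_c t F_u ≤ 3.0 d t F_u): upper limit = 3.0·30·12·470 / 1000 = 507.6 kN.
  Edge l_c = 55 − 33/2 = 38.5 → r_n = 325.7 kN; interior l_c = 105 − 33 = 72 → r_n = 507.6 kN.
  R_n,bearing = 1·325.7 + 3·507.6 = 1849 kN → 0.75 × 1849 = 1390 kN.
Bearing governs: 1390 kN.

1390 kN (bearing governs)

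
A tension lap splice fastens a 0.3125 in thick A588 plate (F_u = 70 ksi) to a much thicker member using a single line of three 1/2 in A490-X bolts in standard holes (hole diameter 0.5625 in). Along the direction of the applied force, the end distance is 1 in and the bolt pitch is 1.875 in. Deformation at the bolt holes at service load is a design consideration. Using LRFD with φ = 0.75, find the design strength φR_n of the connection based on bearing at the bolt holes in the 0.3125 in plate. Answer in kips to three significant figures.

Per bolt r_n = 1.2 l_c t F_u ≤ 2.4 d t F_u; upper limit = 2.4 × 0.5 × 0.3125 × 70 = 26.25 kips.
Edge bolt: l_c = 1 − 0.5625/2 = 0.7188 in → 1.2 × 0.7188 × 0.3125 × 70 = 18.87 → r_n = 18.87 kips.
Interior bolts: l_c = 1.875 − 0.5625 = 1.312 in → 1.2 × 1.312 × 0.3125 × 70 = 34.45 → r_n = 26.25 kips.
R_n = 1 × 18.87 + 2 × 26.25 = 71.37 kips.
Design strength φR_n = 0.75 × 71.37 = 53.5 kips.

53.5 kips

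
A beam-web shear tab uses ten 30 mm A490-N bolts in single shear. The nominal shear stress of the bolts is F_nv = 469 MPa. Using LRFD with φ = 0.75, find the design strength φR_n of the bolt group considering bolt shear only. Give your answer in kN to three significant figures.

2490 kN

A_b = π × 30² / 4 = 706.9 mm².
R_n = F_nv · A_b · n · n_s = 469 × 706.9 × 10 × 1 / 1000 = 3315 kN.
Design strength φR_n = 0.75 × 3315 = 2490 kN.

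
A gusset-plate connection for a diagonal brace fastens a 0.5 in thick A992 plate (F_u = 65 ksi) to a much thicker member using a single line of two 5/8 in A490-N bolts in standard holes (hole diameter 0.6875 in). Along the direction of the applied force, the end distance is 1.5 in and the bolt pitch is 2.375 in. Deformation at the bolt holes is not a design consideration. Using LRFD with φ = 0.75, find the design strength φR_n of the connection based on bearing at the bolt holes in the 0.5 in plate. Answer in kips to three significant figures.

88 kips

Per bolt r_n = 1.5 l_c t F_u ≤ 3.0 d t F_u; upper limit = 3.0 × 0.625 × 0.5 × 65 = 60.94 kips.
Edge bolt: l_c = 1.5 − 0.6875/2 = 1.156 in → 1.5 × 1.156 × 0.5 × 65 = 56.37 → r_n = 56.37 kips.
Interior bolts: l_c = 2.375 − 0.6875 = 1.688 in → 1.5 × 1.688 × 0.5 × 65 = 82.27 → r_n = 60.94 kips.
R_n = 1 × 56.37 + 1 × 60.94 = 117.3 kips.
Design strength φR_n = 0.75 × 117.3 = 88 kips.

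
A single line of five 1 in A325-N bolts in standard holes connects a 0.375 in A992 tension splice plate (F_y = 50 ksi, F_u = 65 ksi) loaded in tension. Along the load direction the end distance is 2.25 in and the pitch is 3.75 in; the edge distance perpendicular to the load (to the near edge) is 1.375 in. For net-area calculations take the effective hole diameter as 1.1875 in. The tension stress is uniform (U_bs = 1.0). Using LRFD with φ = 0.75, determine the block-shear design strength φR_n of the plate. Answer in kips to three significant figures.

145 kips

Shear plane L_v = 2.25 + 4·3.75 = 17.25 in; A_gv = 17.25 × 0.375 = 6.469 in².
A_nv = (17.25 − 4.5·1.1875) × 0.375 = 4.465 in².
A_nt = (1.375 − 0.5·1.1875) × 0.375 = 0.293 in².
0.6 F_u A_nv = 174.1 kips; 0.6 F_y A_gv = 194.1 kips → shear rupture governs the shear term.
R_n = 174.1 + 1.0 × 65 × 0.293 = 193.2 kips.
Design strength φR_n = 0.75 × 193.2 = 145 kips.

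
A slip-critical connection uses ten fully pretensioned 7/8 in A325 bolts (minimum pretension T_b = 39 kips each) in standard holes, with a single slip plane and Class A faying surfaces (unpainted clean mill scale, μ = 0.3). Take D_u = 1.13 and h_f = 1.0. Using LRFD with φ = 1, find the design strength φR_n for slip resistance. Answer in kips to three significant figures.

R_n = μ · D_u · h_f · T_b · n_s · n_b = 0.3 × 1.13 × 1.0 × 39 × 1 × 10 = 132.2 kips.
Design strength φR_n = 1 × 132.2 = 132 kips.

132 kips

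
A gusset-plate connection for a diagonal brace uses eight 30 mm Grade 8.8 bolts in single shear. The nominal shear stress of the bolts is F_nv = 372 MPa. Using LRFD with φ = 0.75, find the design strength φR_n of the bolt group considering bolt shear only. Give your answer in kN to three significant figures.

A_b = π × 30² / 4 = 706.9 mm².
R_n = F_nv · A_b · n · n_s = 372 × 706.9 × 8 × 1 / 1000 = 2104 kN.
Design strength φR_n = 0.75 × 2104 = 1580 kN.

1580 kN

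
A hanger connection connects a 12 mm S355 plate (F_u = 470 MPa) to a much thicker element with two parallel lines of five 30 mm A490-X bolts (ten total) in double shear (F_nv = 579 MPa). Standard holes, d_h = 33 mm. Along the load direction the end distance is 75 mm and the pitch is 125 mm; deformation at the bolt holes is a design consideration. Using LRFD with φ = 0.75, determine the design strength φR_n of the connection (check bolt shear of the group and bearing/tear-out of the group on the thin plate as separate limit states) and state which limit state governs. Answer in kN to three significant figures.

Bolt shear: A_b = π·30²/4 = 706.9 mm²; R_n = 579 × 706.9 × 10 × 2 / 1000 = 8185 kN → 0.75 × 8185 = 6140 kN.
Bearing (1.2 l_c t F_u ≤ 2.4 d t F_u): upper limit = 2.4·30·12·470 / 1000 = 406.1 kN.
  Edge l_c = 75 − 33/2 = 58.5 → r_n = 395.9 kN; interior l_c = 125 − 33 = 92 → r_n = 406.1 kN.
  R_n,bearing = 2·395.9 + 8·406.1 = 4040 kN → 0.75 × 4040 = 3030 kN.
Bearing governs: 3030 kN.

3030 kN (bearing governs)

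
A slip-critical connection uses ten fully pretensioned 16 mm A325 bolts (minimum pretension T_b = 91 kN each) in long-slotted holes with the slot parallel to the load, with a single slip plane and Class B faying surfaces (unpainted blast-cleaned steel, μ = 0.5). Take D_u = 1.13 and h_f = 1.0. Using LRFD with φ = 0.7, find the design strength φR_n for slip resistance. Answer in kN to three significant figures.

R_n = μ · D_u · h_f · T_b · n_s · n_b = 0.5 × 1.13 × 1.0 × 91 × 1 × 10 = 514.1 kN.
Design strength φR_n = 0.7 × 514.1 = 360 kN.

360 kN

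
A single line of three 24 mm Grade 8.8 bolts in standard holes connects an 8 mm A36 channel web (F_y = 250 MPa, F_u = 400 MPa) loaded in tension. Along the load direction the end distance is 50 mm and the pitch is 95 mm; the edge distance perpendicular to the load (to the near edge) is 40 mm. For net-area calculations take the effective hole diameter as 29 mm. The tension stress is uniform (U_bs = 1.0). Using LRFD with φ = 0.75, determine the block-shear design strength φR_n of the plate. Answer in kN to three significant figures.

277 kN

Shear plane L_v = 50 + 2·95 = 240 mm; A_gv = 240 × 8 = 1920 mm².
A_nv = (240 − 2.5·29) × 8 = 1340 mm².
A_nt = (40 − 0.5·29) × 8 = 204 mm².
0.6 F_u A_nv = 321.6 kN; 0.6 F_y A_gv = 288 kN → shear yielding governs the shear term.
R_n = 288 + 1.0 × 400 × 204 / 1000 = 369.6 kN.
Design strength φR_n = 0.75 × 369.6 = 277 kN.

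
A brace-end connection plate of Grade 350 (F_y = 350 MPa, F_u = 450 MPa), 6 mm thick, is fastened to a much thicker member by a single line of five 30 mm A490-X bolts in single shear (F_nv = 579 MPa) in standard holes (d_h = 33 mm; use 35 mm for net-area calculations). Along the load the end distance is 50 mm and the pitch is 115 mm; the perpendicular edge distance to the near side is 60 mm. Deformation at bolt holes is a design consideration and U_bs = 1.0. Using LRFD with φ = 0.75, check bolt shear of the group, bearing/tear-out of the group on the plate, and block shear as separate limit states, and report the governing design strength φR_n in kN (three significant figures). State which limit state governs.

514 kN (block shear governs)

Bolt shear: A_b = π·30²/4 = 706.9 mm²; R_n = 579 × 706.9 × 5 × 1 / 1000 = 2046 kN → 0.75 × 2046 = 1530 kN.
Bearing: edge l_c = 33.5, r_n = 108.5 kN; interior l_c = 82, r_n = 194.4 kN; R_n = 108.5 + 4·194.4 = 886.1 kN → 665 kN.
Block shear: A_gv = 3060, A_nv = 2115, A_nt = 255 mm²; R_n = min(0.6F_uA_nv, 0.6F_yA_gv) + U_bs·F_u·A_nt = 685.8 kN → 514 kN.
Block shear governs: 514 kN.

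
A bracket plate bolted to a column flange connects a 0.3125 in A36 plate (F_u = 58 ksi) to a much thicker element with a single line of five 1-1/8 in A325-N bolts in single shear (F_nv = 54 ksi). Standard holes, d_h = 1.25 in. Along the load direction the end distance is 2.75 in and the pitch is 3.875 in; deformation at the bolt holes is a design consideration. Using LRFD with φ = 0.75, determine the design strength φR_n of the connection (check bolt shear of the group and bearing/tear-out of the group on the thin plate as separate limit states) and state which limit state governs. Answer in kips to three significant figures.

181 kips (bearing governs)

Bolt shear: A_b = π·1.125²/4 = 0.994 in²; R_n = 54 × 0.994 × 5 × 1 = 268.4 kips → 0.75 × 268.4 = 201 kips.
Bearing (1.2 l_c t F_u ≤ 2.4 d t F_u): upper limit = 2.4·1.125·0.3125·58 = 48.94 kips.
  Edge l_c = 2.75 − 1.25/2 = 2.125 → r_n = 46.22 kips; interior l_c = 3.875 − 1.25 = 2.625 → r_n = 48.94 kips.
  R_n,bearing = 1·46.22 + 4·48.94 = 242 kips → 0.75 × 242 = 181 kips.
Bearing governs: 181 kips.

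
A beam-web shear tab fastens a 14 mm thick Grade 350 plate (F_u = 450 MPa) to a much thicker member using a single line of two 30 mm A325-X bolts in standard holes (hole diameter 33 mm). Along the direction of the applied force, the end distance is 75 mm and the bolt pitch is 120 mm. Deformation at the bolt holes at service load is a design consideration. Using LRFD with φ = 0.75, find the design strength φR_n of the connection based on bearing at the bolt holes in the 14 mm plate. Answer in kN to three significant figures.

672 kN

Per bolt r_n = 1.2 l_c t F_u ≤ 2.4 d t F_u; upper limit = 2.4 × 30 × 14 × 450 / 1000 = 453.6 kN.
Edge bolt: l_c = 75 − 33/2 = 58.5 mm → 1.2 × 58.5 × 14 × 450 / 1000 = 442.3 → r_n = 442.3 kN.
Interior bolts: l_c = 120 − 33 = 87 mm → 1.2 × 87 × 14 × 450 / 1000 = 657.7 → r_n = 453.6 kN.
R_n = 1 × 442.3 + 1 × 453.6 = 895.9 kN.
Design strength φR_n = 0.75 × 895.9 = 672 kN.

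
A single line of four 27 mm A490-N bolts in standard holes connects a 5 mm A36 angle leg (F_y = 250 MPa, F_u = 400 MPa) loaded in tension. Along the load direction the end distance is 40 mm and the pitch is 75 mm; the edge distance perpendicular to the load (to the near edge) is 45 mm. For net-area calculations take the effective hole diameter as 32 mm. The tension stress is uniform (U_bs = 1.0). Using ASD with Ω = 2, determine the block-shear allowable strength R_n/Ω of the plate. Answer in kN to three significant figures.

Shear plane L_v = 40 + 3·75 = 265 mm; A_gv = 265 × 5 = 1325 mm².
A_nv = (265 − 3.5·32) × 5 = 765 mm².
A_nt = (45 − 0.5·32) × 5 = 145 mm².
0.6 F_u A_nv = 183.6 kN; 0.6 F_y A_gv = 198.8 kN → shear rupture governs the shear term.
R_n = 183.6 + 1.0 × 400 × 145 / 1000 = 241.6 kN.
Allowable strength R_n/Ω = 241.6 / 2 = 121 kN.

121 kN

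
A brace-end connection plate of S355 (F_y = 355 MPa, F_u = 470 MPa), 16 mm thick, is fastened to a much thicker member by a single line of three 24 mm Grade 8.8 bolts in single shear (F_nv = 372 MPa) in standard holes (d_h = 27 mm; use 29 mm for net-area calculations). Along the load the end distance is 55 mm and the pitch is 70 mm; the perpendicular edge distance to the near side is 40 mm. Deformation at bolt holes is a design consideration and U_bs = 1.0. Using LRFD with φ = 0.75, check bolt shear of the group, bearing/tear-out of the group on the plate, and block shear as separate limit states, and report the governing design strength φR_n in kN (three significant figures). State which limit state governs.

Bolt shear: A_b = π·24²/4 = 452.4 mm²; R_n = 372 × 452.4 × 3 × 1 / 1000 = 504.9 kN → 0.75 × 504.9 = 379 kN.
Bearing: edge l_c = 41.5, r_n = 374.5 kN; interior l_c = 43, r_n = 388 kN; R_n = 374.5 + 2·388 = 1151 kN → 863 kN.
Block shear: A_gv = 3120, A_nv = 1960, A_nt = 408 mm²; R_n = min(0.6F_uA_nv, 0.6F_yA_gv) + U_bs·F_u·A_nt = 744.5 kN → 558 kN.
Bolt shear governs: 379 kN.

379 kN (bolt shear governs)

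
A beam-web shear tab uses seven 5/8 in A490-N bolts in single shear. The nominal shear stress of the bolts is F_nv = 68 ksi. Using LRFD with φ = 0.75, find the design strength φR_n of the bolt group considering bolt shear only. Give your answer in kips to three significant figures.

110 kips

A_b = π × 0.625² / 4 = 0.3068 in².
R_n = F_nv · A_b · n · n_s = 68 × 0.3068 × 7 × 1 = 146 kips.
Design strength φR_n = 0.75 × 146 = 110 kips.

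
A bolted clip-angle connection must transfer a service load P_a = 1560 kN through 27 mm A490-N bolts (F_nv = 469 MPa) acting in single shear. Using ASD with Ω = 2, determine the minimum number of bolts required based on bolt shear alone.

12 bolts

A_b = π·27²/4 = 572.6 mm².
Per-bolt allowable strength R_n/Ω = 469 × 572.6 × 1 / 1000 / 2 = 134.3 kN.
n ≥ 1560 / 134.3 = 11.62 → use 12 bolts.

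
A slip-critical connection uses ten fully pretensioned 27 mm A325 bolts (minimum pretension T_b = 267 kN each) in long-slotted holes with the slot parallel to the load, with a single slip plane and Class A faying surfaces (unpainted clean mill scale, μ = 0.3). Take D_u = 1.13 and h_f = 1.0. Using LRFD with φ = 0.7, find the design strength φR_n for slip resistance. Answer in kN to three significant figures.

634 kN

R_n = μ · D_u · h_f · T_b · n_s · n_b = 0.3 × 1.13 × 1.0 × 267 × 1 × 10 = 905.1 kN.
Design strength φR_n = 0.7 × 905.1 = 634 kN.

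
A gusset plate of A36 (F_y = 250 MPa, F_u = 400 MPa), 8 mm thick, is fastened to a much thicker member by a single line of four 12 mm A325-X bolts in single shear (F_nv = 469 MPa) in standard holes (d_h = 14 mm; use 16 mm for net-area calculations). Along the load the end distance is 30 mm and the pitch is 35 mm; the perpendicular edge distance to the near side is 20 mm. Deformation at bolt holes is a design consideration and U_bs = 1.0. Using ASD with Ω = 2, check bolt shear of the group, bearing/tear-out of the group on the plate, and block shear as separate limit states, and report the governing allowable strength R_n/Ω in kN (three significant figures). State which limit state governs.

95 kN (block shear governs)

Bolt shear: A_b = π·12²/4 = 113.1 mm²; R_n = 469 × 113.1 × 4 × 1 / 1000 = 212.2 kN → 212.2 / 2 = 106 kN.
Bearing: edge l_c = 23, r_n = 88.32 kN; interior l_c = 21, r_n = 80.64 kN; R_n = 88.32 + 3·80.64 = 330.2 kN → 165 kN.
Block shear: A_gv = 1080, A_nv = 632, A_nt = 96 mm²; R_n = min(0.6F_uA_nv, 0.6F_yA_gv) + U_bs·F_u·A_nt = 190.1 kN → 95 kN.
Block shear governs: 95 kN.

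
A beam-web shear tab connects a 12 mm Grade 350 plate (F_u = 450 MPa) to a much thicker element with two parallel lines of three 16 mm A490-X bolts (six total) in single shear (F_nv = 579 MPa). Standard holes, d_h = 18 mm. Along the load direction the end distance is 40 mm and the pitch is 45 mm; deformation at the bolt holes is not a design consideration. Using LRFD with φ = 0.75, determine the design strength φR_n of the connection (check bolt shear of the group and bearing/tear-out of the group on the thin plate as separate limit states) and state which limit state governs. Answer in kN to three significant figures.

Bolt shear: A_b = π·16²/4 = 201.1 mm²; R_n = 579 × 201.1 × 6 × 1 / 1000 = 698.5 kN → 0.75 × 698.5 = 524 kN.
Bearing (1.5 l_c t F_u ≤ 3.0 d t F_u): upper limit = 3.0·16·12·450 / 1000 = 259.2 kN.
  Edge l_c = 40 − 18/2 = 31 → r_n = 251.1 kN; interior l_c = 45 − 18 = 27 → r_n = 218.7 kN.
  R_n,bearing = 2·251.1 + 4·218.7 = 1377 kN → 0.75 × 1377 = 1030 kN.
Bolt shear governs: 524 kN.

524 kN (bolt shear governs)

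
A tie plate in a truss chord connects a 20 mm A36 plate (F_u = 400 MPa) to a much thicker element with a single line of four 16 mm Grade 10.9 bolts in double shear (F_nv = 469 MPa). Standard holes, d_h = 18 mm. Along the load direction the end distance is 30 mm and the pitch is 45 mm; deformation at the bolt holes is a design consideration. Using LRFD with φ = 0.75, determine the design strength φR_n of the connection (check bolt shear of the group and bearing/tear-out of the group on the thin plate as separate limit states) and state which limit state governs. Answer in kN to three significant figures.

Bolt shear: A_b = π·16²/4 = 201.1 mm²; R_n = 469 × 201.1 × 4 × 2 / 1000 = 754.4 kN → 0.75 × 754.4 = 566 kN.
Bearing (1.2 l_c t F_u ≤ 2.4 d t F_u): upper limit = 2.4·16·20·400 / 1000 = 307.2 kN.
  Edge l_c = 30 − 18/2 = 21 → r_n = 201.6 kN; interior l_c = 45 − 18 = 27 → r_n = 259.2 kN.
  R_n,bearing = 1·201.6 + 3·259.2 = 979.2 kN → 0.75 × 979.2 = 734 kN.
Bolt shear governs: 566 kN.

566 kN (bolt shear governs)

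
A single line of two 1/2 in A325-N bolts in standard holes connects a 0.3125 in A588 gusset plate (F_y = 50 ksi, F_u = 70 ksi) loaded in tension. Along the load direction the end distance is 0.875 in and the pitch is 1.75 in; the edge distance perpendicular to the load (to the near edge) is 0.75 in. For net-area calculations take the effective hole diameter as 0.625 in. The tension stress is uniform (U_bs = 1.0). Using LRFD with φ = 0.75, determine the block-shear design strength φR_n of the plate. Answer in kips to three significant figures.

23.8 kips

Shear plane L_v = 0.875 + 1·1.75 = 2.625 in; A_gv = 2.625 × 0.3125 = 0.8203 in².
A_nv = (2.625 − 1.5·0.625) × 0.3125 = 0.5273 in².
A_nt = (0.75 − 0.5·0.625) × 0.3125 = 0.1367 in².
0.6 F_u A_nv = 22.15 kips; 0.6 F_y A_gv = 24.61 kips → shear rupture governs the shear term.
R_n = 22.15 + 1.0 × 70 × 0.1367 = 31.72 kips.
Design strength φR_n = 0.75 × 31.72 = 23.8 kips.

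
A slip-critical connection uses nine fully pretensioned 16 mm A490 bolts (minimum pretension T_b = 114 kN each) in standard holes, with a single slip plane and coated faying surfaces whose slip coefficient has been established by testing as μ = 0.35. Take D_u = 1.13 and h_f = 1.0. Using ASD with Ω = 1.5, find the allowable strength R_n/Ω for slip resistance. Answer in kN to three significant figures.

R_n = μ · D_u · h_f · T_b · n_s · n_b = 0.35 × 1.13 × 1.0 × 114 × 1 × 9 = 405.8 kN.
Allowable strength R_n/Ω = 405.8 / 1.5 = 271 kN.

271 kN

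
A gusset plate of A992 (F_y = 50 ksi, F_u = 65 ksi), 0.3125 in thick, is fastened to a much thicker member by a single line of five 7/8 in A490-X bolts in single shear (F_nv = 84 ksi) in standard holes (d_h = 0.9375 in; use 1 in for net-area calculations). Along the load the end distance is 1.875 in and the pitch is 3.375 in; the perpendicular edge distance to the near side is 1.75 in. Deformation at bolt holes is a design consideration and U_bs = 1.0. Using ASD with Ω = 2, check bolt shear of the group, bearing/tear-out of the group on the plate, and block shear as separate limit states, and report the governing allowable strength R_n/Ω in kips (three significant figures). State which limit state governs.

79 kips (block shear governs)

Bolt shear: A_b = π·0.875²/4 = 0.6013 in²; R_n = 84 × 0.6013 × 5 × 1 = 252.6 kips → 252.6 / 2 = 126 kips.
Bearing: edge l_c = 1.406, r_n = 34.28 kips; interior l_c = 2.438, r_n = 42.66 kips; R_n = 34.28 + 4·42.66 = 204.9 kips → 102 kips.
Block shear: A_gv = 4.805, A_nv = 3.398, A_nt = 0.3906 in²; R_n = min(0.6F_uA_nv, 0.6F_yA_gv) + U_bs·F_u·A_nt = 157.9 kips → 79 kips.
Block shear governs: 79 kips.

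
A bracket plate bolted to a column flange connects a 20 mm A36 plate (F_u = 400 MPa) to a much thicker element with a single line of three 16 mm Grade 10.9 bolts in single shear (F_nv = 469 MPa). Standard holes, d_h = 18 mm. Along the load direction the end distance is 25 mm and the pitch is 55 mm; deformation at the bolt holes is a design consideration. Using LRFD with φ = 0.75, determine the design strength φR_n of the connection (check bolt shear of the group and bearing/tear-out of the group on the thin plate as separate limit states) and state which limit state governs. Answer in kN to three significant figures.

212 kN (bolt shear governs)

Bolt shear: A_b = π·16²/4 = 201.1 mm²; R_n = 469 × 201.1 × 3 × 1 / 1000 = 282.9 kN → 0.75 × 282.9 = 212 kN.
Bearing (1.2 l_c t F_u ≤ 2.4 d t F_u): upper limit = 2.4·16·20·400 / 1000 = 307.2 kN.
  Edge l_c = 25 − 18/2 = 16 → r_n = 153.6 kN; interior l_c = 55 − 18 = 37 → r_n = 307.2 kN.
  R_n,bearing = 1·153.6 + 2·307.2 = 768 kN → 0.75 × 768 = 576 kN.
Bolt shear governs: 212 kN.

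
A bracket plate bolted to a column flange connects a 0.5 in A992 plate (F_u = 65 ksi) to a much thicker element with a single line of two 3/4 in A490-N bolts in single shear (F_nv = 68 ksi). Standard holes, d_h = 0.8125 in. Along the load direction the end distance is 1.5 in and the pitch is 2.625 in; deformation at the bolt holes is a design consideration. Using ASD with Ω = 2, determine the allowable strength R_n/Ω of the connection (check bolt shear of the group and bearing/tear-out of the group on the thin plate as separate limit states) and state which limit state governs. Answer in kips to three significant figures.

30 kips (bolt shear governs)

Bolt shear: A_b = π·0.75²/4 = 0.4418 in²; R_n = 68 × 0.4418 × 2 × 1 = 60.08 kips → 60.08 / 2 = 30 kips.
Bearing (1.2 l_c t F_u ≤ 2.4 d t F_u): upper limit = 2.4·0.75·0.5·65 = 58.5 kips.
  Edge l_c = 1.5 − 0.8125/2 = 1.094 → r_n = 42.66 kips; interior l_c = 2.625 − 0.8125 = 1.812 → r_n = 58.5 kips.
  R_n,bearing = 1·42.66 + 1·58.5 = 101.2 kips → 101.2 / 2 = 50.6 kips.
Bolt shear governs: 30 kips.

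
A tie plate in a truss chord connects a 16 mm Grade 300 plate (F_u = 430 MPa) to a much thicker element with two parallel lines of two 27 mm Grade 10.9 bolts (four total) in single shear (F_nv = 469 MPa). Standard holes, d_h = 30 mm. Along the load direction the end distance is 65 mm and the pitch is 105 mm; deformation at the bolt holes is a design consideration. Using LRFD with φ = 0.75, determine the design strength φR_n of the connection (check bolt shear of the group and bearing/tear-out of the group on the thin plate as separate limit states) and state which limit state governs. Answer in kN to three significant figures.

806 kN (bolt shear governs)

Bolt shear: A_b = π·27²/4 = 572.6 mm²; R_n = 469 × 572.6 × 4 × 1 / 1000 = 1074 kN → 0.75 × 1074 = 806 kN.
Bearing (1.2 l_c t F_u ≤ 2.4 d t F_u): upper limit = 2.4·27·16·430 / 1000 = 445.8 kN.
  Edge l_c = 65 − 30/2 = 50 → r_n = 412.8 kN; interior l_c = 105 − 30 = 75 → r_n = 445.8 kN.
  R_n,bearing = 2·412.8 + 2·445.8 = 1717 kN → 0.75 × 1717 = 1290 kN.
Bolt shear governs: 806 kN.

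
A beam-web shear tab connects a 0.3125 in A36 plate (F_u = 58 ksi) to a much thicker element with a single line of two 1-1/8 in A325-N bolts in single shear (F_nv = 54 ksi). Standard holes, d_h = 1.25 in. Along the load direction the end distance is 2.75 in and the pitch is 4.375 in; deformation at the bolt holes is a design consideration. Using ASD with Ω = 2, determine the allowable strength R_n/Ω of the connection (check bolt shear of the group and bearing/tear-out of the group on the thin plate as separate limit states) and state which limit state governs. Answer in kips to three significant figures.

47.6 kips (bearing governs)

Bolt shear: A_b = π·1.125²/4 = 0.994 in²; R_n = 54 × 0.994 × 2 × 1 = 107.4 kips → 107.4 / 2 = 53.7 kips.
Bearing (1.2 l_c t F_u ≤ 2.4 d t F_u): upper limit = 2.4·1.125·0.3125·58 = 48.94 kips.
  Edge l_c = 2.75 − 1.25/2 = 2.125 → r_n = 46.22 kips; interior l_c = 4.375 − 1.25 = 3.125 → r_n = 48.94 kips.
  R_n,bearing = 1·46.22 + 1·48.94 = 95.16 kips → 95.16 / 2 = 47.6 kips.
Bearing governs: 47.6 kips.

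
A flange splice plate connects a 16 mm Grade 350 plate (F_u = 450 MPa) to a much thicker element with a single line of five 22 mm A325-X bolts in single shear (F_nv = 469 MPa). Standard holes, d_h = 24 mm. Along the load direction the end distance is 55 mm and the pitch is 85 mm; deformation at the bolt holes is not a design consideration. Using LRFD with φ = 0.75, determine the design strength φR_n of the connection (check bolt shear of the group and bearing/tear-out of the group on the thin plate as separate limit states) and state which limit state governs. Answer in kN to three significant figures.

669 kN (bolt shear governs)

Bolt shear: A_b = π·22²/4 = 380.1 mm²; R_n = 469 × 380.1 × 5 × 1 / 1000 = 891.4 kN → 0.75 × 891.4 = 669 kN.
Bearing (1.5 l_c t F_u ≤ 3.0 d t F_u): upper limit = 3.0·22·16·450 / 1000 = 475.2 kN.
  Edge l_c = 55 − 24/2 = 43 → r_n = 464.4 kN; interior l_c = 85 − 24 = 61 → r_n = 475.2 kN.
  R_n,bearing = 1·464.4 + 4·475.2 = 2365 kN → 0.75 × 2365 = 1770 kN.
Bolt shear governs: 669 kN.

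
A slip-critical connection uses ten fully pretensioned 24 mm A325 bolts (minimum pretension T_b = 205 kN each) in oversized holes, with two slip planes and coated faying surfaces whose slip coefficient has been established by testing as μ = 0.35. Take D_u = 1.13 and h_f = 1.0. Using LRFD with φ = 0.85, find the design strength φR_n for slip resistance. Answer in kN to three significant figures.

R_n = μ · D_u · h_f · T_b · n_s · n_b = 0.35 × 1.13 × 1.0 × 205 × 2 × 10 = 1622 kN.
Design strength φR_n = 0.85 × 1622 = 1380 kN.

1380 kN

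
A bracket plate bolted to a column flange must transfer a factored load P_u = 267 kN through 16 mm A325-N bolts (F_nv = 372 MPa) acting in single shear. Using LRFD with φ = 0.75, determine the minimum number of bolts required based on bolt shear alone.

5 bolts

A_b = π·16²/4 = 201.1 mm².
Per-bolt design strength φR_n = 0.75 × 372 × 201.1 × 1 / 1000 = 56.1 kN.
n ≥ 267 / 56.1 = 4.76 → use 5 bolts.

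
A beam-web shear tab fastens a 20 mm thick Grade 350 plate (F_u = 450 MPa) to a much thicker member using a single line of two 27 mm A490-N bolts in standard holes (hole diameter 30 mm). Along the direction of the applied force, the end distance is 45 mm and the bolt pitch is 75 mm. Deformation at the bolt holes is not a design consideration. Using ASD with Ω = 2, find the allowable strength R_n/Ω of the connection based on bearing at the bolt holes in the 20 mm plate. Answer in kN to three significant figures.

506 kN

Per bolt r_n = 1.5 l_c t F_u ≤ 3.0 d t F_u; upper limit = 3.0 × 27 × 20 × 450 / 1000 = 729 kN.
Edge bolt: l_c = 45 − 30/2 = 30 mm → 1.5 × 30 × 20 × 450 / 1000 = 405 → r_n = 405 kN.
Interior bolts: l_c = 75 − 30 = 45 mm → 1.5 × 45 × 20 × 450 / 1000 = 607.5 → r_n = 607.5 kN.
R_n = 1 × 405 + 1 × 607.5 = 1012 kN.
Allowable strength R_n/Ω = 1012 / 2 = 506 kN.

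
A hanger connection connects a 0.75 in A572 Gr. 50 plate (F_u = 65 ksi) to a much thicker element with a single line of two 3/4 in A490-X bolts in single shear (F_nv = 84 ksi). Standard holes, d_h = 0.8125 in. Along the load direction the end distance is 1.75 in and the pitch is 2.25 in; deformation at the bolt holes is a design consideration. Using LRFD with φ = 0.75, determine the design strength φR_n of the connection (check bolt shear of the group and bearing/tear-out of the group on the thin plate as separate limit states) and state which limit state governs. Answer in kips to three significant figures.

55.7 kips (bolt shear governs)

Bolt shear: A_b = π·0.75²/4 = 0.4418 in²; R_n = 84 × 0.4418 × 2 × 1 = 74.22 kips → 0.75 × 74.22 = 55.7 kips.
Bearing (1.2 l_c t F_u ≤ 2.4 d t F_u): upper limit = 2.4·0.75·0.75·65 = 87.75 kips.
  Edge l_c = 1.75 − 0.8125/2 = 1.344 → r_n = 78.61 kips; interior l_c = 2.25 − 0.8125 = 1.438 → r_n = 84.09 kips.
  R_n,bearing = 1·78.61 + 1·84.09 = 162.7 kips → 0.75 × 162.7 = 122 kips.
Bolt shear governs: 55.7 kips.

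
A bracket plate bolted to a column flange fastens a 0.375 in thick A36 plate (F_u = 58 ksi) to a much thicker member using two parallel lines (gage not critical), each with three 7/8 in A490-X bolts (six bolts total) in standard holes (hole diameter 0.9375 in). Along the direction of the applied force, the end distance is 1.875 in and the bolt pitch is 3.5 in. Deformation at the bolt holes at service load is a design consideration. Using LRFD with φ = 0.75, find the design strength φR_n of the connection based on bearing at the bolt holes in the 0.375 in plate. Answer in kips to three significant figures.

192 kips

Per bolt r_n = 1.2 l_c t F_u ≤ 2.4 d t F_u; upper limit = 2.4 × 0.875 × 0.375 × 58 = 45.68 kips.
Edge bolt: l_c = 1.875 − 0.9375/2 = 1.406 in → 1.2 × 1.406 × 0.375 × 58 = 36.7 → r_n = 36.7 kips.
Interior bolts: l_c = 3.5 − 0.9375 = 2.562 in → 1.2 × 2.562 × 0.375 × 58 = 66.88 → r_n = 45.68 kips.
R_n = 2 × 36.7 + 4 × 45.68 = 256.1 kips.
Design strength φR_n = 0.75 × 256.1 = 192 kips.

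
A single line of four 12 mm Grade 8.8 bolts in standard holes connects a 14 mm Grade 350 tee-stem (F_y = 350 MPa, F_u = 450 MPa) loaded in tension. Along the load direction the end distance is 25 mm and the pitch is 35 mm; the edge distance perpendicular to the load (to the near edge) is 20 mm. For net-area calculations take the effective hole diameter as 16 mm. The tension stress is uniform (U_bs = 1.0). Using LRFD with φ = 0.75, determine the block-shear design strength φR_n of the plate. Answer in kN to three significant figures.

266 kN

Shear plane L_v = 25 + 3·35 = 130 mm; A_gv = 130 × 14 = 1820 mm².
A_nv = (130 − 3.5·16) × 14 = 1036 mm².
A_nt = (20 − 0.5·16) × 14 = 168 mm².
0.6 F_u A_nv = 279.7 kN; 0.6 F_y A_gv = 382.2 kN → shear rupture governs the shear term.
R_n = 279.7 + 1.0 × 450 × 168 / 1000 = 355.3 kN.
Design strength φR_n = 0.75 × 355.3 = 266 kN.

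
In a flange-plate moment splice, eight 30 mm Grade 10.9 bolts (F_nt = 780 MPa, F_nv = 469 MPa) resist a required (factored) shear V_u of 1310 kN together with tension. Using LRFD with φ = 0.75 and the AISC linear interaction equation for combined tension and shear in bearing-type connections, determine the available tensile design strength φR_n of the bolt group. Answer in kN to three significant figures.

2120 kN

A_b = π·30²/4 = 706.9 mm²; f_rv = 1310 × 1000 / (8 × 706.9) = 231.7 MPa.
F'_nt = 1.3 F_nt − (F_nt / φF_nv) f_rv = 1.3·780 − (780/(0.75·469))·231.7 = 500.3 MPa, capped at F_nt → F'_nt = 500.3 MPa.
R_n = F'_nt · A_b · n = 500.3 × 706.9 × 8 / 1000 = 2829 kN.
Design strength φR_n = 0.75 × 2829 = 2120 kN.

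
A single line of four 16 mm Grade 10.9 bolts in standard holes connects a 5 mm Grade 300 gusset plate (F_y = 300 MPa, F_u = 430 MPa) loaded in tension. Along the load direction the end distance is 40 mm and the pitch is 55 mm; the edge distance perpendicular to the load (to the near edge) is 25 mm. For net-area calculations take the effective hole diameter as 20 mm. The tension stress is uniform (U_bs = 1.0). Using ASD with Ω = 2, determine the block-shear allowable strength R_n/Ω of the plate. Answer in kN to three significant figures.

103 kN

Shear plane L_v = 40 + 3·55 = 205 mm; A_gv = 205 × 5 = 1025 mm².
A_nv = (205 − 3.5·20) × 5 = 675 mm².
A_nt = (25 − 0.5·20) × 5 = 75 mm².
0.6 F_u A_nv = 174.2 kN; 0.6 F_y A_gv = 184.5 kN → shear rupture governs the shear term.
R_n = 174.2 + 1.0 × 430 × 75 / 1000 = 206.4 kN.
Allowable strength R_n/Ω = 206.4 / 2 = 103 kN.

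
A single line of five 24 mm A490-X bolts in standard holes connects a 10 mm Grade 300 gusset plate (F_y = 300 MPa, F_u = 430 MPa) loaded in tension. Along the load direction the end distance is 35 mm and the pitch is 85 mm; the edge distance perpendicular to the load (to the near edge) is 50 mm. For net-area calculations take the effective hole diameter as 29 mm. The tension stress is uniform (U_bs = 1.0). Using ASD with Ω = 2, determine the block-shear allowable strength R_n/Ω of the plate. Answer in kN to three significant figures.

392 kN

Shear plane L_v = 35 + 4·85 = 375 mm; A_gv = 375 × 10 = 3750 mm².
A_nv = (375 − 4.5·29) × 10 = 2445 mm².
A_nt = (50 − 0.5·29) × 10 = 355 mm².
0.6 F_u A_nv = 630.8 kN; 0.6 F_y A_gv = 675 kN → shear rupture governs the shear term.
R_n = 630.8 + 1.0 × 430 × 355 / 1000 = 783.5 kN.
Allowable strength R_n/Ω = 783.5 / 2 = 392 kN.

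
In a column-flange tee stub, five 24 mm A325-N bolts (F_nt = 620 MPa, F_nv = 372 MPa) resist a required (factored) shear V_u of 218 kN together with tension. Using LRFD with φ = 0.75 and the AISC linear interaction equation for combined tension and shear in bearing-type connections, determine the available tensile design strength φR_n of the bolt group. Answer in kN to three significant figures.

A_b = π·24²/4 = 452.4 mm²; f_rv = 218 × 1000 / (5 × 452.4) = 96.38 MPa.
F'_nt = 1.3 F_nt − (F_nt / φF_nv) f_rv = 1.3·620 − (620/(0.75·372))·96.38 = 591.8 MPa, capped at F_nt → F'_nt = 591.8 MPa.
R_n = F'_nt · A_b · n = 591.8 × 452.4 × 5 / 1000 = 1339 kN.
Design strength φR_n = 0.75 × 1339 = 1000 kN.

1000 kN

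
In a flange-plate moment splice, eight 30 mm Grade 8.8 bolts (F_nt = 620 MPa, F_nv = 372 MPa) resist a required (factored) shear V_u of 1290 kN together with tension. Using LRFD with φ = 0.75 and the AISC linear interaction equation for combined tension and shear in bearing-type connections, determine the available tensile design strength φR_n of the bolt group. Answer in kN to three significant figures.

1270 kN

A_b = π·30²/4 = 706.9 mm²; f_rv = 1290 × 1000 / (8 × 706.9) = 228.1 MPa.
F'_nt = 1.3 F_nt − (F_nt / φF_nv) f_rv = 1.3·620 − (620/(0.75·372))·228.1 = 299.1 MPa, capped at F_nt → F'_nt = 299.1 MPa.
R_n = F'_nt · A_b · n = 299.1 × 706.9 × 8 / 1000 = 1691 kN.
Design strength φR_n = 0.75 × 1691 = 1270 kN.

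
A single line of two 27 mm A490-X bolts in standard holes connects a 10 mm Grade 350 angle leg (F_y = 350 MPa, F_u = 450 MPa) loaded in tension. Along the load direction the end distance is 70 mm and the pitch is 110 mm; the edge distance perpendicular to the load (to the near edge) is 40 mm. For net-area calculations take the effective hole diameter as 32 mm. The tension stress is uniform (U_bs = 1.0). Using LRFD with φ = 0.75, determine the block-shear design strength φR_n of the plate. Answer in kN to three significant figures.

Shear plane L_v = 70 + 1·110 = 180 mm; A_gv = 180 × 10 = 1800 mm².
A_nv = (180 − 1.5·32) × 10 = 1320 mm².
A_nt = (40 − 0.5·32) × 10 = 240 mm².
0.6 F_u A_nv = 356.4 kN; 0.6 F_y A_gv = 378 kN → shear rupture governs the shear term.
R_n = 356.4 + 1.0 × 450 × 240 / 1000 = 464.4 kN.
Design strength φR_n = 0.75 × 464.4 = 348 kN.

348 kN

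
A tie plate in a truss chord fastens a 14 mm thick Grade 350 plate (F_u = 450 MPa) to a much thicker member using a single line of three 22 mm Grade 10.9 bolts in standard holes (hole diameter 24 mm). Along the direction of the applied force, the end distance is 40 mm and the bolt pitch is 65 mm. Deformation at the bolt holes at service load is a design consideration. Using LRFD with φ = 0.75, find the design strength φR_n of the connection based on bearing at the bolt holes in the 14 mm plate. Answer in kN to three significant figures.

624 kN

Per bolt r_n = 1.2 l_c t F_u ≤ 2.4 d t F_u; upper limit = 2.4 × 22 × 14 × 450 / 1000 = 332.6 kN.
Edge bolt: l_c = 40 − 24/2 = 28 mm → 1.2 × 28 × 14 × 450 / 1000 = 211.7 → r_n = 211.7 kN.
Interior bolts: l_c = 65 − 24 = 41 mm → 1.2 × 41 × 14 × 450 / 1000 = 310 → r_n = 310 kN.
R_n = 1 × 211.7 + 2 × 310 = 831.6 kN.
Design strength φR_n = 0.75 × 831.6 = 624 kN.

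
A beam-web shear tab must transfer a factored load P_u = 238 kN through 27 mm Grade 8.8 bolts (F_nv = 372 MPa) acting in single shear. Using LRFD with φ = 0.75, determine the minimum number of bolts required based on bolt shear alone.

A_b = π·27²/4 = 572.6 mm².
Per-bolt design strength φR_n = 0.75 × 372 × 572.6 × 1 / 1000 = 159.7 kN.
n ≥ 238 / 159.7 = 1.49 → use 2 bolts.

2 bolts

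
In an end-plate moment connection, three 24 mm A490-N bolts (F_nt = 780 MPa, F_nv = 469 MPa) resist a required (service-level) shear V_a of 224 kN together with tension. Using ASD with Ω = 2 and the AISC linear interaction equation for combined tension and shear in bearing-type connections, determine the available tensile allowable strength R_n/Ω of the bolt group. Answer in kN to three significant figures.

A_b = π·24²/4 = 452.4 mm²; f_rv = 224 × 1000 / (3 × 452.4) = 165 MPa.
F'_nt = 1.3 F_nt − (Ω F_nt / F_nv) f_rv = 1.3·780 − (2·780/469)·165 = 465 MPa, capped at F_nt → F'_nt = 465 MPa.
R_n = F'_nt · A_b · n = 465 × 452.4 × 3 / 1000 = 631.1 kN.
Allowable strength R_n/Ω = 631.1 / 2 = 316 kN.

316 kN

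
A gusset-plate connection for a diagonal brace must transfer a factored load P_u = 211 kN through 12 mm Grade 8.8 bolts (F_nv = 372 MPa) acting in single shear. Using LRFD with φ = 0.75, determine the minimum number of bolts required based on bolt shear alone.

A_b = π·12²/4 = 113.1 mm².
Per-bolt design strength φR_n = 0.75 × 372 × 113.1 × 1 / 1000 = 31.55 kN.
n ≥ 211 / 31.55 = 6.687 → use 7 bolts.

7 bolts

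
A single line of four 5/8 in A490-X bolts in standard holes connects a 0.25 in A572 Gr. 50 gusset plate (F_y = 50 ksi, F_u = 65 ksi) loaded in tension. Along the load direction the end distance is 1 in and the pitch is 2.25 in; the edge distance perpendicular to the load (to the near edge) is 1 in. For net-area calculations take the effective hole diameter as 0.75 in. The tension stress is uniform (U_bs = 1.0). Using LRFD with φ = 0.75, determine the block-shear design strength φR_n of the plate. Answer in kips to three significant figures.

45.1 kips

Shear plane L_v = 1 + 3·2.25 = 7.75 in; A_gv = 7.75 × 0.25 = 1.938 in².
A_nv = (7.75 − 3.5·0.75) × 0.25 = 1.281 in².
A_nt = (1 − 0.5·0.75) × 0.25 = 0.1562 in².
0.6 F_u A_nv = 49.97 kips; 0.6 F_y A_gv = 58.12 kips → shear rupture governs the shear term.
R_n = 49.97 + 1.0 × 65 × 0.1562 = 60.12 kips.
Design strength φR_n = 0.75 × 60.12 = 45.1 kips.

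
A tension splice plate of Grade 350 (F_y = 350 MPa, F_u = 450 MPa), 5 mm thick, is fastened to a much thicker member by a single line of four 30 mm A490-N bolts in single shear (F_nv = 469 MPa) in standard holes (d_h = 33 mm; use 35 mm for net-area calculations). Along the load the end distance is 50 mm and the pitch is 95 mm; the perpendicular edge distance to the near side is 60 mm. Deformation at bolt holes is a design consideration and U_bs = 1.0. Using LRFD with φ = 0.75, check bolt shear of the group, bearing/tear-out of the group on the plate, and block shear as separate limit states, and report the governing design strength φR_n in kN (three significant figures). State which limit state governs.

287 kN (block shear governs)

Bolt shear: A_b = π·30²/4 = 706.9 mm²; R_n = 469 × 706.9 × 4 × 1 / 1000 = 1326 kN → 0.75 × 1326 = 995 kN.
Bearing: edge l_c = 33.5, r_n = 90.45 kN; interior l_c = 62, r_n = 162 kN; R_n = 90.45 + 3·162 = 576.5 kN → 432 kN.
Block shear: A_gv = 1675, A_nv = 1062, A_nt = 212.5 mm²; R_n = min(0.6F_uA_nv, 0.6F_yA_gv) + U_bs·F_u·A_nt = 382.5 kN → 287 kN.
Block shear governs: 287 kN.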